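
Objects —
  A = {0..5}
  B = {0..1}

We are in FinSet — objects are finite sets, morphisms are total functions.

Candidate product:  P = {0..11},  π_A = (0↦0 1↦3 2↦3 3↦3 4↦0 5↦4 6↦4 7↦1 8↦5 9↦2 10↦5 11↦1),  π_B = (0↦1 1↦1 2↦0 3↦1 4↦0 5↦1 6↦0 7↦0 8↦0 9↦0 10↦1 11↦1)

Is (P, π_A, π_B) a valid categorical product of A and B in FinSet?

|A|·|B| = 6·2 = 12;  |P| = 12
Check the pairing map k ↦ (π_A(k), π_B(k)):
  0 ↦ (0,1)
  1 ↦ (3,1)
  2 ↦ (3,0)
  3 ↦ (3,1)  ✗ repeats pair of k=1
  4 ↦ (0,0)
  5 ↦ (4,1)
  6 ↦ (4,0)
  7 ↦ (1,0)
  8 ↦ (5,0)
  9 ↦ (2,0)
  10 ↦ (5,1)
  11 ↦ (1,1)
distinct pairs in image: 11 / 12 needed
  → (3,1) hit at k=1 and k=3

Answer: NOT A VALID PRODUCT — duplicate pair at indices 3,1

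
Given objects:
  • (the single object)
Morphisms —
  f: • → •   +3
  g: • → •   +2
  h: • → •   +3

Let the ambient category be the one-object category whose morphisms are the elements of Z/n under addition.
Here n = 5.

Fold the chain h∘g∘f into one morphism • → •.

  0 +3≡3 +2≡0 +3≡3  (mod 5)
result: +3

Answer: +3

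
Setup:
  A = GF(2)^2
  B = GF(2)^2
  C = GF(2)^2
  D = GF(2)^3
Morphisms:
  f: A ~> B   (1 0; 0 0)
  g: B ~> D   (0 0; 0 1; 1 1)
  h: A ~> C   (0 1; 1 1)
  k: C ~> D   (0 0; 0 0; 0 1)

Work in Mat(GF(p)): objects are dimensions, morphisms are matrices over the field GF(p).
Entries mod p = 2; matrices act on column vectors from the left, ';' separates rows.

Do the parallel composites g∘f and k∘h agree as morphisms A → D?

Path 1 = f;g:
  e0=⟨1,0⟩ f~>⟨1,0⟩ g~>⟨0,0,1⟩
  e1=⟨0,1⟩ f~>⟨0,0⟩ g~>⟨0,0,0⟩
  result₁ = (0 0; 0 0; 1 0)
Path 2 = h;k:
  e0=⟨1,0⟩ h~>⟨0,1⟩ k~>⟨0,0,1⟩
  e1=⟨0,1⟩ h~>⟨1,1⟩ k~>⟨0,0,1⟩
  result₂ = (0 0; 0 0; 1 1)
Equal? NO — does not commute

Answer: DOES NOT COMMUTE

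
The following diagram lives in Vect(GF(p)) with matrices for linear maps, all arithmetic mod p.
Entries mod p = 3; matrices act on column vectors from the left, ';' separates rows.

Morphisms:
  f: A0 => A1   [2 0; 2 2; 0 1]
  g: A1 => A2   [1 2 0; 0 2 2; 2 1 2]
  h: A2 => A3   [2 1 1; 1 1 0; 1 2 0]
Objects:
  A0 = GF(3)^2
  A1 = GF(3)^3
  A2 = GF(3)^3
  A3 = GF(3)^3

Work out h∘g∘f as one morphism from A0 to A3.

Answer: [1 0; 1 1; 2 1]

Work:
  e0=[1,0] f=>[2,2,0] g=>[0,1,0] h=>[1,1,2]
  e1=[0,1] f=>[0,2,1] g=>[1,0,1] h=>[0,1,1]
result: [1 0; 1 1; 2 1]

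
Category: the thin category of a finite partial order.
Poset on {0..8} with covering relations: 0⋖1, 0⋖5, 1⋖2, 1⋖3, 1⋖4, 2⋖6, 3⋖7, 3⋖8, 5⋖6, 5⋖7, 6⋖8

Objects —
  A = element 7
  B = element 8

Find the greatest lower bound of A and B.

Answer: NO MEET EXISTS

Derivation:
{x : x<=A ∧ x<=B} = {0,1,3,5}  (A=7, B=8)
  maximal lower bounds 3 and 5 are incomparable: neither 3<=5 nor 5<=3
→ no greatest lower bound exists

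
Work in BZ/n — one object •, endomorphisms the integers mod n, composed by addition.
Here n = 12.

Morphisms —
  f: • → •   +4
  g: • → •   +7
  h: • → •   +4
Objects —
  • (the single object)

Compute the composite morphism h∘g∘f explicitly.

  0 +4≡4 +7≡11 +4≡3  (mod 12)
composite: +3

Answer: +3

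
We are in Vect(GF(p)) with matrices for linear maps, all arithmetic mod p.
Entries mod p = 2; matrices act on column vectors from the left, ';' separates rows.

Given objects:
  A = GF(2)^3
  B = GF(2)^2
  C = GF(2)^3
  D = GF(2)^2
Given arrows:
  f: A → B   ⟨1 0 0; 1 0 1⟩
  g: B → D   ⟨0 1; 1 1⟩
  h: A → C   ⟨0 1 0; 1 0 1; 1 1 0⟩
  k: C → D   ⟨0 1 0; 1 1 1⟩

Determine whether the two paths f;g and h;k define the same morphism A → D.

Path 1 = f;g:
  e0=[1,0,0] f→[1,1] g→[1,0]
  e1=[0,1,0] f→[0,0] g→[0,0]
  e2=[0,0,1] f→[0,1] g→[1,1]
  ⟦path⟧₁ = ⟨1 0 1; 0 0 1⟩
Path 2 = h;k:
  e0=[1,0,0] h→[0,1,1] k→[1,0]
  e1=[0,1,0] h→[1,0,1] k→[0,0]
  e2=[0,0,1] h→[0,1,0] k→[1,1]
  ⟦path⟧₂ = ⟨1 0 1; 0 0 1⟩
Equal? equal; square commutes

Answer: COMMUTES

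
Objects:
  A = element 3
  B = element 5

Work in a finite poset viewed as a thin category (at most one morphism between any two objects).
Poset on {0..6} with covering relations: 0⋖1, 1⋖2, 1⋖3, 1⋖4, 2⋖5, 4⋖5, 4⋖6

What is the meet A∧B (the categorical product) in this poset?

Answer: A∧B = 1

Work:
Common predecessors of 3,5: {0,1}
  0 <= 1
  1 <= 1
glb = 1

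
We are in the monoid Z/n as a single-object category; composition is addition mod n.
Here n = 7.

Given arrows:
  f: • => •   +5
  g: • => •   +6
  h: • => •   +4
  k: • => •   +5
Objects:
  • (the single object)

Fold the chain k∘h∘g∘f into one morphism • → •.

  0 +5≡5 +6≡4 +4≡1 +5≡6  (mod 7)
result: +6

Answer: +6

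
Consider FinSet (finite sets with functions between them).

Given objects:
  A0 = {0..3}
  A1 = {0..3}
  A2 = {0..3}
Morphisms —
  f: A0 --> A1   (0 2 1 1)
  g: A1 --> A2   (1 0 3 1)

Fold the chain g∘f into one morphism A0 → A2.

Answer: (1 3 0 0)

Derivation:
  0 f-->0 g-->1
  1 f-->2 g-->3
  2 f-->1 g-->0
  3 f-->1 g-->0
⟦path⟧: (1 3 0 0)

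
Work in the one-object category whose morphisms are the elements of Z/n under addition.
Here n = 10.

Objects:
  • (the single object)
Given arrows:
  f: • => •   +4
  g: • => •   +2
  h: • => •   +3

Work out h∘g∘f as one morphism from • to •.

  0 +4≡4 +2≡6 +3≡9  (mod 10)
⟦path⟧: +9

Answer: +9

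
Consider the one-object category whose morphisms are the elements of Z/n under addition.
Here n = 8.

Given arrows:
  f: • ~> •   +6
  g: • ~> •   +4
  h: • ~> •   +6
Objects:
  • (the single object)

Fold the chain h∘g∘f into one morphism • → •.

Answer: +0

Work:
  0 +6≡6 +4≡2 +6≡0  (mod 8)
⟦path⟧: +0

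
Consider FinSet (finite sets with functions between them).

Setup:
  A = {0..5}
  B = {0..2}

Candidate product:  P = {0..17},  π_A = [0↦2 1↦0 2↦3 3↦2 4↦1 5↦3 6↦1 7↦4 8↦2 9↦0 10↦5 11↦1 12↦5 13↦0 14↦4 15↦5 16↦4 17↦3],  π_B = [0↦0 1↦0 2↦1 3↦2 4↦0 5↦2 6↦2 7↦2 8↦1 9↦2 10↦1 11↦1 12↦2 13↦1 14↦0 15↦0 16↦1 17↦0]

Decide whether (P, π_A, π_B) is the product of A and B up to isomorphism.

Answer: VALID PRODUCT

Trace:
|A|·|B| = 6·3 = 18;  |P| = 18
Check the pairing map k ↦ (π_A(k), π_B(k)):
  0 ↦ (2,0)
  1 ↦ (0,0)
  2 ↦ (3,1)
  3 ↦ (2,2)
  4 ↦ (1,0)
  5 ↦ (3,2)
  6 ↦ (1,2)
  7 ↦ (4,2)
  8 ↦ (2,1)
  9 ↦ (0,2)
  10 ↦ (5,1)
  11 ↦ (1,1)
  12 ↦ (5,2)
  13 ↦ (0,1)
  14 ↦ (4,0)
  15 ↦ (5,0)
  16 ↦ (4,1)
  17 ↦ (3,0)
distinct pairs in image: 18 / 18 needed
  → bijection onto A×B; projections well-typed.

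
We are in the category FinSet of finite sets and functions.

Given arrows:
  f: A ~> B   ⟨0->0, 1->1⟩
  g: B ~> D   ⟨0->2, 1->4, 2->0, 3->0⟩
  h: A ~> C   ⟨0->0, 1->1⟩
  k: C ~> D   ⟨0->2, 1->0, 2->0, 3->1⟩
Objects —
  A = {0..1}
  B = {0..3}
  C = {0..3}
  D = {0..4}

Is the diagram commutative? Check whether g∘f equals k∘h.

Along f;g (path 1):
  0 f~>0 g~>2
  1 f~>1 g~>4
  result₁ = ⟨0->2, 1->4⟩
Along h;k (path 2):
  0 h~>0 k~>2
  1 h~>1 k~>0
  result₂ = ⟨0->2, 1->0⟩
Equal? distinct morphisms ✗

Answer: DOES NOT COMMUTE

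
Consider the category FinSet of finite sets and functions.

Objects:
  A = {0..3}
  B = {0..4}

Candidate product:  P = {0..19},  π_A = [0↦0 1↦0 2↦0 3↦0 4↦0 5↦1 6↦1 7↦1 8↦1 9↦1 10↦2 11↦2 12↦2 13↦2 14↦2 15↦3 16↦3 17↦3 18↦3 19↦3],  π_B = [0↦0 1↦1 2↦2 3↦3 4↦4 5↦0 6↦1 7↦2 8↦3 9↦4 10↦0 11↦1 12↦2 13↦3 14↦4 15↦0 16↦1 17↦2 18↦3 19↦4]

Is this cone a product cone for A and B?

|A|·|B| = 4·5 = 20;  |P| = 20
Check the pairing map k ↦ (π_A(k), π_B(k)):
  0 ↦ (0,0)
  1 ↦ (0,1)
  2 ↦ (0,2)
  3 ↦ (0,3)
  4 ↦ (0,4)
  5 ↦ (1,0)
  6 ↦ (1,1)
  7 ↦ (1,2)
  8 ↦ (1,3)
  9 ↦ (1,4)
  10 ↦ (2,0)
  11 ↦ (2,1)
  12 ↦ (2,2)
  13 ↦ (2,3)
  14 ↦ (2,4)
  15 ↦ (3,0)
  16 ↦ (3,1)
  17 ↦ (3,2)
  18 ↦ (3,3)
  19 ↦ (3,4)
distinct pairs in image: 20 / 20 needed
  → bijection onto A×B; projections well-typed.

Answer: VALID PRODUCT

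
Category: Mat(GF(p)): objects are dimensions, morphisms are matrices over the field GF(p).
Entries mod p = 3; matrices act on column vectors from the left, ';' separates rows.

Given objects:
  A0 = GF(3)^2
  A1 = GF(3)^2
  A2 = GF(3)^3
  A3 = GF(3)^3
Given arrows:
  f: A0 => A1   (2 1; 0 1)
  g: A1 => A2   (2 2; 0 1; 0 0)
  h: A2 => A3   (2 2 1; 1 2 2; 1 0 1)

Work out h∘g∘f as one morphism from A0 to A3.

Answer: (2 1; 1 0; 1 1)

Trace:
  e0=(1,0) f=>(2,0) g=>(1,0,0) h=>(2,1,1)
  e1=(0,1) f=>(1,1) g=>(1,1,0) h=>(1,0,1)
result: (2 1; 1 0; 1 1)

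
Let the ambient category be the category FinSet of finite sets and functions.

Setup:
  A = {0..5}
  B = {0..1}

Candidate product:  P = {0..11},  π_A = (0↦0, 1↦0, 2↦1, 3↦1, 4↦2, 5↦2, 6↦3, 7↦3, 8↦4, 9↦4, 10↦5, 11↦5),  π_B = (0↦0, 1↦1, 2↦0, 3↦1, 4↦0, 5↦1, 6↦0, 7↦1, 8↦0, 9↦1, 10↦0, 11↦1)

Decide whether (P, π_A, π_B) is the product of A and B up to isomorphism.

|A|·|B| = 6·2 = 12;  |P| = 12
Check the pairing map k ↦ (π_A(k), π_B(k)):
  0 ↦ (0,0)
  1 ↦ (0,1)
  2 ↦ (1,0)
  3 ↦ (1,1)
  4 ↦ (2,0)
  5 ↦ (2,1)
  6 ↦ (3,0)
  7 ↦ (3,1)
  8 ↦ (4,0)
  9 ↦ (4,1)
  10 ↦ (5,0)
  11 ↦ (5,1)
distinct pairs in image: 12 / 12 needed
  → bijection onto A×B; projections well-typed.

Answer: VALID PRODUCT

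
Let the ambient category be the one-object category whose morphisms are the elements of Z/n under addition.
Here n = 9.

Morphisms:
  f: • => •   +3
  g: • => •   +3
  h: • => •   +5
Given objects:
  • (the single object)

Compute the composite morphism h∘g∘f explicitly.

Answer: +2

Work:
  0 +3≡3 +3≡6 +5≡2  (mod 9)
⟦path⟧: +2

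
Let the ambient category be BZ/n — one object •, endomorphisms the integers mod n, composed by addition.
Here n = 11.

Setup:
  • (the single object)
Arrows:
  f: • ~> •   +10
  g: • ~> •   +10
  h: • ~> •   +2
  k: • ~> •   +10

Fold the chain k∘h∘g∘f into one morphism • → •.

Answer: +10

Derivation:
  0 +10≡10 +10≡9 +2≡0 +10≡10  (mod 11)
result: +10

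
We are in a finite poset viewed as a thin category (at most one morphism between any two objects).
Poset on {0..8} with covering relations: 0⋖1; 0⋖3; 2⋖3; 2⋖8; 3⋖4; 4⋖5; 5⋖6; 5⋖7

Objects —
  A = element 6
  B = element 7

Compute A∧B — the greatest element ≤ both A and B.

{x : x<=A ∧ x<=B} = {0,2,3,4,5}  (A=6, B=7)
  0 <= 5
  2 <= 5
  3 <= 5
  4 <= 5
  5 <= 5
glb = 5

Answer: A∧B = 5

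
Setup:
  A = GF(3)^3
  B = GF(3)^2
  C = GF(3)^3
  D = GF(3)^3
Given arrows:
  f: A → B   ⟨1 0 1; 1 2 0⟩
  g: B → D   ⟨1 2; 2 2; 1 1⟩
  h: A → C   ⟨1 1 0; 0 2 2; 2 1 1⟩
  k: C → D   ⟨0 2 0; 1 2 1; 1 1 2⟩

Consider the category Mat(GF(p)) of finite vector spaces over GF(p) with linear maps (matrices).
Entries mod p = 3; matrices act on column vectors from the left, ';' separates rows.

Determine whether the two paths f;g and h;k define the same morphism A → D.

1) trace f;g:
  e0=(1,0,0) f→(1,1) g→(0,1,2)
  e1=(0,1,0) f→(0,2) g→(1,1,2)
  e2=(0,0,1) f→(1,0) g→(1,2,1)
  result₁ = ⟨0 1 1; 1 1 2; 2 2 1⟩
2) trace h;k:
  e0=(1,0,0) h→(1,0,2) k→(0,0,2)
  e1=(0,1,0) h→(1,2,1) k→(1,0,2)
  e2=(0,0,1) h→(0,2,1) k→(1,2,1)
  result₂ = ⟨0 1 1; 0 0 2; 2 2 1⟩
Equal? distinct morphisms ✗

Answer: DOES NOT COMMUTE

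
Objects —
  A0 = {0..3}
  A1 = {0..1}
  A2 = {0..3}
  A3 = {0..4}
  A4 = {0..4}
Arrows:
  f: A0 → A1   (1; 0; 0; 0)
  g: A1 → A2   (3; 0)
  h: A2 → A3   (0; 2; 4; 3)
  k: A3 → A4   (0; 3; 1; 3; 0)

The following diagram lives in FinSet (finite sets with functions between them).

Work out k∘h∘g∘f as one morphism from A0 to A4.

  0 f→1 g→0 h→0 k→0
  1 f→0 g→3 h→3 k→3
  2 f→0 g→3 h→3 k→3
  3 f→0 g→3 h→3 k→3
⟦path⟧: (0; 3; 3; 3)

Answer: (0; 3; 3; 3)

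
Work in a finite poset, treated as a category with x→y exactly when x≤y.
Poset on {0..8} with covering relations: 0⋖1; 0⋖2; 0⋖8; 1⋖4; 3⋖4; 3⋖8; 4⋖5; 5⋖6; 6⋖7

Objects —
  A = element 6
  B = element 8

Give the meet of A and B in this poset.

{x : x<=A ∧ x<=B} = {0,3}  (A=6, B=8)
  maximal lower bounds 0 and 3 are incomparable: neither 0<=3 nor 3<=0
→ no greatest lower bound exists

Answer: NO MEET EXISTS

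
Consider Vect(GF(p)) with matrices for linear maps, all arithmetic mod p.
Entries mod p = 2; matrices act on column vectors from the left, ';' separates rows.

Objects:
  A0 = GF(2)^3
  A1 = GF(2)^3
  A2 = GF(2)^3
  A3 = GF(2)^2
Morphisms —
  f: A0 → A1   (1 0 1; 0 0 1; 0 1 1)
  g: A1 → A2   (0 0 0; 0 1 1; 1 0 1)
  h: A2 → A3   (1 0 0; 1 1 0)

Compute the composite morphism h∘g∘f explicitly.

Answer: (0 0 0; 0 1 0)

Derivation:
  e0=⟨1,0,0⟩ f→⟨1,0,0⟩ g→⟨0,0,1⟩ h→⟨0,0⟩
  e1=⟨0,1,0⟩ f→⟨0,0,1⟩ g→⟨0,1,1⟩ h→⟨0,1⟩
  e2=⟨0,0,1⟩ f→⟨1,1,1⟩ g→⟨0,0,0⟩ h→⟨0,0⟩
⟦path⟧: (0 0 0; 0 1 0)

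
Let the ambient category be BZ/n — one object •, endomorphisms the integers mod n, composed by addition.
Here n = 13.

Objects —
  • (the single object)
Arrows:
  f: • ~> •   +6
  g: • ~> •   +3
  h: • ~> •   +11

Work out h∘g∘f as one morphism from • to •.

  0 +6≡6 +3≡9 +11≡7  (mod 13)
⟦path⟧: +7

Answer: +7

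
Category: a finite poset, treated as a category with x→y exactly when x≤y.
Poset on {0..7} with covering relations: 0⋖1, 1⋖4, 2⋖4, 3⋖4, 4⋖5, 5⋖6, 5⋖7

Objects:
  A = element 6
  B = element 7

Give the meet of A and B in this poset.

Lower bounds of A=6 and B=7: {0,1,2,3,4,5}
  0 ⊑ 5
  1 ⊑ 5
  2 ⊑ 5
  3 ⊑ 5
  4 ⊑ 5
  5 ⊑ 5
glb = 5

Answer: A∧B = 5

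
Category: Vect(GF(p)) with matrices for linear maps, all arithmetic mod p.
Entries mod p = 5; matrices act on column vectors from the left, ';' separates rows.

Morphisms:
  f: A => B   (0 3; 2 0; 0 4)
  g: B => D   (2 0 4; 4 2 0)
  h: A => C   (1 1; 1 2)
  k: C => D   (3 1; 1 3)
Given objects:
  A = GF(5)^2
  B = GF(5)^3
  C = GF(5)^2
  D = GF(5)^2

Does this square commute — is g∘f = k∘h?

1) trace f;g:
  e0=⟨1,0⟩ f=>⟨0,2,0⟩ g=>⟨0,4⟩
  e1=⟨0,1⟩ f=>⟨3,0,4⟩ g=>⟨2,2⟩
  composite₁ = (0 2; 4 2)
2) trace h;k:
  e0=⟨1,0⟩ h=>⟨1,1⟩ k=>⟨4,4⟩
  e1=⟨0,1⟩ h=>⟨1,2⟩ k=>⟨0,2⟩
  composite₂ = (4 0; 4 2)
Equal? differ; not commutative

Answer: DOES NOT COMMUTE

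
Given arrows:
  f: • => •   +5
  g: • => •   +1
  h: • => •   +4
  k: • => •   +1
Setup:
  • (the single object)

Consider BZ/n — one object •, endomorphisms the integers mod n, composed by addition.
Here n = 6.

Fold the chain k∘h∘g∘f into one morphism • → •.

Answer: +5

Trace:
  0 +5≡5 +1≡0 +4≡4 +1≡5  (mod 6)
result: +5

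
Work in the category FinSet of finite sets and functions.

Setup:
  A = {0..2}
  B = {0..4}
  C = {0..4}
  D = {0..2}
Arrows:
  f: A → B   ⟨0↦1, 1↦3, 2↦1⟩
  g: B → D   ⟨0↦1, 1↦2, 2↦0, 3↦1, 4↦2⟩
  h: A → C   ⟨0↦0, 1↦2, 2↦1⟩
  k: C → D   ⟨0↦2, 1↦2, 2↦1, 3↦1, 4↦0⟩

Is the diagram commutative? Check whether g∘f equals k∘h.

Along f;g (path 1):
  0 f→1 g→2
  1 f→3 g→1
  2 f→1 g→2
  result₁ = ⟨0↦2, 1↦1, 2↦2⟩
Along h;k (path 2):
  0 h→0 k→2
  1 h→2 k→1
  2 h→1 k→2
  result₂ = ⟨0↦2, 1↦1, 2↦2⟩
Equal? YES — commutes

Answer: COMMUTES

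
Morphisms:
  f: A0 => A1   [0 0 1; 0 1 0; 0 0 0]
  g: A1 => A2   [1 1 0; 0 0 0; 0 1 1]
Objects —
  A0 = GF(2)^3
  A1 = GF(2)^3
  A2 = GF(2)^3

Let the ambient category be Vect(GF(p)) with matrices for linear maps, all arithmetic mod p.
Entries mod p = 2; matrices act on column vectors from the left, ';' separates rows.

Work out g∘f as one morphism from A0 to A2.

Answer: [0 1 1; 0 0 0; 0 1 0]

Trace:
  e0=(1,0,0) f=>(0,0,0) g=>(0,0,0)
  e1=(0,1,0) f=>(0,1,0) g=>(1,0,1)
  e2=(0,0,1) f=>(1,0,0) g=>(1,0,0)
result: [0 1 1; 0 0 0; 0 1 0]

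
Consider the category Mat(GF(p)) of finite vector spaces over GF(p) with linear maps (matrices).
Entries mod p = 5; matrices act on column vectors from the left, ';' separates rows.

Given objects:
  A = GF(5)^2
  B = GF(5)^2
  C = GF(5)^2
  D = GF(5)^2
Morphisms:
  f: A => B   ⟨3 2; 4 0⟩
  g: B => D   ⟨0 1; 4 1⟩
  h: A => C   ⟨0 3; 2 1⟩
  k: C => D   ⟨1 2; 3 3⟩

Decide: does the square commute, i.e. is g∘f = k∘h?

Answer: DOES NOT COMMUTE

Derivation:
1) trace f;g:
  e0=(1,0) f=>(3,4) g=>(4,1)
  e1=(0,1) f=>(2,0) g=>(0,3)
  ⟦path⟧₁ = ⟨4 0; 1 3⟩
2) trace h;k:
  e0=(1,0) h=>(0,2) k=>(4,1)
  e1=(0,1) h=>(3,1) k=>(0,2)
  ⟦path⟧₂ = ⟨4 0; 1 2⟩
Equal? distinct morphisms ✗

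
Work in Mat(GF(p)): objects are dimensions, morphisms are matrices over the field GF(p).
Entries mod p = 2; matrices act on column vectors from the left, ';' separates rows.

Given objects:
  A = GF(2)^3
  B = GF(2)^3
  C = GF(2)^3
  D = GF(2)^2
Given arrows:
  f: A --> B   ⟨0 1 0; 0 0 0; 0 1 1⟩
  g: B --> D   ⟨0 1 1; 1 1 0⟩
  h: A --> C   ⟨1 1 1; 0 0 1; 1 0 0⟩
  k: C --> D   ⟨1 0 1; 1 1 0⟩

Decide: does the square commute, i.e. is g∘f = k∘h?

Answer: DOES NOT COMMUTE

Derivation:
Path 1 = f;g:
  e0=⟨1,0,0⟩ f-->⟨0,0,0⟩ g-->⟨0,0⟩
  e1=⟨0,1,0⟩ f-->⟨1,0,1⟩ g-->⟨1,1⟩
  e2=⟨0,0,1⟩ f-->⟨0,0,1⟩ g-->⟨1,0⟩
  composite₁ = ⟨0 1 1; 0 1 0⟩
Path 2 = h;k:
  e0=⟨1,0,0⟩ h-->⟨1,0,1⟩ k-->⟨0,1⟩
  e1=⟨0,1,0⟩ h-->⟨1,0,0⟩ k-->⟨1,1⟩
  e2=⟨0,0,1⟩ h-->⟨1,1,0⟩ k-->⟨1,0⟩
  composite₂ = ⟨0 1 1; 1 1 0⟩
Equal? NO — does not commute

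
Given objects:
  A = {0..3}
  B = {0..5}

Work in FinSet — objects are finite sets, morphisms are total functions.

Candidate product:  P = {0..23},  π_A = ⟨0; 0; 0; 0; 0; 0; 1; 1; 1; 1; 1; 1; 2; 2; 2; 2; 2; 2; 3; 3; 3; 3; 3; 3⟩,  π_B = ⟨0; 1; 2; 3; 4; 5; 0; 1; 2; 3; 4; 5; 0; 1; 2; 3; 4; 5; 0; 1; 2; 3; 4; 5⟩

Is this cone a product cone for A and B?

|A|·|B| = 4·6 = 24;  |P| = 24
Check the pairing map k ↦ (π_A(k), π_B(k)):
  0 -> (0,0)
  1 -> (0,1)
  2 -> (0,2)
  3 -> (0,3)
  4 -> (0,4)
  5 -> (0,5)
  6 -> (1,0)
  7 -> (1,1)
  8 -> (1,2)
  9 -> (1,3)
  10 -> (1,4)
  11 -> (1,5)
  12 -> (2,0)
  13 -> (2,1)
  14 -> (2,2)
  15 -> (2,3)
  16 -> (2,4)
  17 -> (2,5)
  18 -> (3,0)
  19 -> (3,1)
  20 -> (3,2)
  21 -> (3,3)
  22 -> (3,4)
  23 -> (3,5)
distinct pairs in image: 24 / 24 needed
  → bijection onto A×B; projections well-typed.

Answer: VALID PRODUCT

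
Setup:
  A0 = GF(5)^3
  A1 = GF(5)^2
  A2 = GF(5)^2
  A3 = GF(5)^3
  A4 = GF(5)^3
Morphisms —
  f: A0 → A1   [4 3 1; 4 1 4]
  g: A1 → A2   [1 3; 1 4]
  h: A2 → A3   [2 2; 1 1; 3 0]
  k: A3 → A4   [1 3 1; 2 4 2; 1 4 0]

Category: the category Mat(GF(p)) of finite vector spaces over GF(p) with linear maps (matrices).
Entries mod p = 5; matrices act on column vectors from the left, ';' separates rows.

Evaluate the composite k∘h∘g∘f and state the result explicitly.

  e0=⟨1,0,0⟩ f→⟨4,4⟩ g→⟨1,0⟩ h→⟨2,1,3⟩ k→⟨3,4,1⟩
  e1=⟨0,1,0⟩ f→⟨3,1⟩ g→⟨1,2⟩ h→⟨1,3,3⟩ k→⟨3,0,3⟩
  e2=⟨0,0,1⟩ f→⟨1,4⟩ g→⟨3,2⟩ h→⟨0,0,4⟩ k→⟨4,3,0⟩
⟦path⟧: [3 3 4; 4 0 3; 1 3 0]

Answer: [3 3 4; 4 0 3; 1 3 0]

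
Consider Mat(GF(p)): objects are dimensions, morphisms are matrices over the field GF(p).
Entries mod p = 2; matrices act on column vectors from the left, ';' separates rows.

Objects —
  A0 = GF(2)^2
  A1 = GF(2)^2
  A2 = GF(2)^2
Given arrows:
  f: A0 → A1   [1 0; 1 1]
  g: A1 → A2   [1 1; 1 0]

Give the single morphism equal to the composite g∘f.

Answer: [0 1; 1 0]

Trace:
  e0=[1,0] f→[1,1] g→[0,1]
  e1=[0,1] f→[0,1] g→[1,0]
result: [0 1; 1 0]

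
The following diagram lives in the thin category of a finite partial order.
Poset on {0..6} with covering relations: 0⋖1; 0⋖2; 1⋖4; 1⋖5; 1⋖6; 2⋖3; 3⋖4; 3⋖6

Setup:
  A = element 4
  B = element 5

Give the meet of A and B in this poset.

Lower bounds of A=4 and B=5: {0,1}
  0 ⊑ 1
  1 ⊑ 1
glb = 1

Answer: A∧B = 1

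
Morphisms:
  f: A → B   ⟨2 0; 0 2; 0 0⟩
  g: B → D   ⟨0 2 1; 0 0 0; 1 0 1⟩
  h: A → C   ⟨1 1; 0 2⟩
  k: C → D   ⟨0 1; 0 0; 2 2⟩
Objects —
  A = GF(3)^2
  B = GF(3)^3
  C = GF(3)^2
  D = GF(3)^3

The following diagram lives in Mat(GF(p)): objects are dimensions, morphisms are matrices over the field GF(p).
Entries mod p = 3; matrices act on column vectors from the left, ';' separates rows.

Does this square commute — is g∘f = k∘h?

Along f;g (path 1):
  e0=[1,0] f→[2,0,0] g→[0,0,2]
  e1=[0,1] f→[0,2,0] g→[1,0,0]
  ⟦path⟧₁ = ⟨0 1; 0 0; 2 0⟩
Along h;k (path 2):
  e0=[1,0] h→[1,0] k→[0,0,2]
  e1=[0,1] h→[1,2] k→[2,0,0]
  ⟦path⟧₂ = ⟨0 2; 0 0; 2 0⟩
Equal? differ; not commutative

Answer: DOES NOT COMMUTE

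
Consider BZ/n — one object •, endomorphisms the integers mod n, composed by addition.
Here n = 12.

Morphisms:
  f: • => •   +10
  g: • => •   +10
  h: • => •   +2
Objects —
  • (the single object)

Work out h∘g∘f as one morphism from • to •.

Answer: +10

Derivation:
  0 +10≡10 +10≡8 +2≡10  (mod 12)
⟦path⟧: +10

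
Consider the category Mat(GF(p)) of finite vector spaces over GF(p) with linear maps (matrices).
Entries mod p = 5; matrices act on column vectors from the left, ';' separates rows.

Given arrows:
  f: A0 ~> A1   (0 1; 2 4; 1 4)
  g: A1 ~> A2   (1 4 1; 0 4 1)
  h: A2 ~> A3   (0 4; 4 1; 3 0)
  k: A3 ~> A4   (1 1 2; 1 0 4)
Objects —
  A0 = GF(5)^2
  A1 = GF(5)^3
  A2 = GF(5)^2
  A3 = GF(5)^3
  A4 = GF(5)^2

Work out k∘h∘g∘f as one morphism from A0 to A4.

Answer: (0 0; 4 2)

Work:
  e0=[1,0] f~>[0,2,1] g~>[4,4] h~>[1,0,2] k~>[0,4]
  e1=[0,1] f~>[1,4,4] g~>[1,0] h~>[0,4,3] k~>[0,2]
result: (0 0; 4 2)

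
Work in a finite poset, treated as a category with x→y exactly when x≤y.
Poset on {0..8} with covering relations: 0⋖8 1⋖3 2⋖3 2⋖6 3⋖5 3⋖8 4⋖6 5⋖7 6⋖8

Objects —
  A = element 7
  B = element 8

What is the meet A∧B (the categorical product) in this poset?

Answer: A∧B = 3

Trace:
Lower bounds of A=7 and B=8: {1,2,3}
  1 ⊑ 3
  2 ⊑ 3
  3 ⊑ 3
glb = 3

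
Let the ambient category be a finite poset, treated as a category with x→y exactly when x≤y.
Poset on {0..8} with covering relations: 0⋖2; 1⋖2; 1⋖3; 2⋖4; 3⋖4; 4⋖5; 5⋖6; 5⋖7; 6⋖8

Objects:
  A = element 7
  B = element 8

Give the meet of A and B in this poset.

Lower bounds of A=7 and B=8: {0,1,2,3,4,5}
  0 ≤ 5
  1 ≤ 5
  2 ≤ 5
  3 ≤ 5
  4 ≤ 5
  5 ≤ 5
glb = 5

Answer: A∧B = 5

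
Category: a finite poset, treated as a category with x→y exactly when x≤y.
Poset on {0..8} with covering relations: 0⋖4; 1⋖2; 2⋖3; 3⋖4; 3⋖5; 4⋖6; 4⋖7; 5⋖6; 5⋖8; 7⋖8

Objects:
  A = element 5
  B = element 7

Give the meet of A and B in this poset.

{x : x⊑A ∧ x⊑B} = {1,2,3}  (A=5, B=7)
  1 ⊑ 3
  2 ⊑ 3
  3 ⊑ 3
glb = 3

Answer: A∧B = 3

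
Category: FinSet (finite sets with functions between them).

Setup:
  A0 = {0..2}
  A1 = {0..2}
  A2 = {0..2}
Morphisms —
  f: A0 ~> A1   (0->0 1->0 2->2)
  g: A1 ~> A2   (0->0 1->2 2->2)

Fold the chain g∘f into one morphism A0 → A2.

  0 f~>0 g~>0
  1 f~>0 g~>0
  2 f~>2 g~>2
composite: (0->0 1->0 2->2)

Answer: (0->0 1->0 2->2)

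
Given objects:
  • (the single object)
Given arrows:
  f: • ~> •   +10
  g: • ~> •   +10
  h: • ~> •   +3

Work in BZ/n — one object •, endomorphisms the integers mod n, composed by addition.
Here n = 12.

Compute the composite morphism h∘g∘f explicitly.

Answer: +11

Derivation:
  0 +10≡10 +10≡8 +3≡11  (mod 12)
⟦path⟧: +11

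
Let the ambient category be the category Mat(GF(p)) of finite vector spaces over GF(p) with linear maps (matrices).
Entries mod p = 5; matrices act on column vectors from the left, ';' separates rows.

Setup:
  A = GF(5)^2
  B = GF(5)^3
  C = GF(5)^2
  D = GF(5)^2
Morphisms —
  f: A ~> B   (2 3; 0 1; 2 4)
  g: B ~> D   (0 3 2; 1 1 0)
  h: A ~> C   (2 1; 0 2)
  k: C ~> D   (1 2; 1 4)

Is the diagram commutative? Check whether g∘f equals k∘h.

Along f;g (path 1):
  e0=[1,0] f~>[2,0,2] g~>[4,2]
  e1=[0,1] f~>[3,1,4] g~>[1,4]
  composite₁ = (4 1; 2 4)
Along h;k (path 2):
  e0=[1,0] h~>[2,0] k~>[2,2]
  e1=[0,1] h~>[1,2] k~>[0,4]
  composite₂ = (2 0; 2 4)
Equal? NO — does not commute

Answer: DOES NOT COMMUTE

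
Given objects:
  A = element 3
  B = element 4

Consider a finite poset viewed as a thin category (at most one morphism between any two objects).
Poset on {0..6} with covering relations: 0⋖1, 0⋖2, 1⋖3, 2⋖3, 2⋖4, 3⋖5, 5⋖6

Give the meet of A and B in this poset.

Answer: A∧B = 2

Trace:
Lower bounds of A=3 and B=4: {0,2}
  0 ⊑ 2
  2 ⊑ 2
glb = 2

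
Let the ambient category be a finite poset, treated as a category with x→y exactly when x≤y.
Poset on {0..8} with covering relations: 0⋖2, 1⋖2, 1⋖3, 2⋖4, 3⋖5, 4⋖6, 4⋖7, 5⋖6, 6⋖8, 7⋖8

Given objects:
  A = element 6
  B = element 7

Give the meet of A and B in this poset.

Lower bounds of A=6 and B=7: {0,1,2,4}
  0 <= 4
  1 <= 4
  2 <= 4
  4 <= 4
glb = 4

Answer: A∧B = 4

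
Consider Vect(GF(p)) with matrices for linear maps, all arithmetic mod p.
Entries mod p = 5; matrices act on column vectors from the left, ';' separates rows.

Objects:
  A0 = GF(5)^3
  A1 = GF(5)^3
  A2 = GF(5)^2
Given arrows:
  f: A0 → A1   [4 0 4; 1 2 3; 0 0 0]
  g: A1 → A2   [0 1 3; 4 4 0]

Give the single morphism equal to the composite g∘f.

Answer: [1 2 3; 0 3 3]

Work:
  e0=(1,0,0) f→(4,1,0) g→(1,0)
  e1=(0,1,0) f→(0,2,0) g→(2,3)
  e2=(0,0,1) f→(4,3,0) g→(3,3)
⟦path⟧: [1 2 3; 0 3 3]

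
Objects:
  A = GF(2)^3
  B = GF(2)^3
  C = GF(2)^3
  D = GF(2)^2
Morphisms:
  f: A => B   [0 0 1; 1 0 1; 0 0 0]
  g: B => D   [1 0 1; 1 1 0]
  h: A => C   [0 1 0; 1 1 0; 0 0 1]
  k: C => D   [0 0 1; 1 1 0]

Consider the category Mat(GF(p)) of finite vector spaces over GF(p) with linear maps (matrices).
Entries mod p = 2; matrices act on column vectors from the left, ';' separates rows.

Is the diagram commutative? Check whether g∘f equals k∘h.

Path 1 = f;g:
  e0=(1,0,0) f=>(0,1,0) g=>(0,1)
  e1=(0,1,0) f=>(0,0,0) g=>(0,0)
  e2=(0,0,1) f=>(1,1,0) g=>(1,0)
  ⟦path⟧₁ = [0 0 1; 1 0 0]
Path 2 = h;k:
  e0=(1,0,0) h=>(0,1,0) k=>(0,1)
  e1=(0,1,0) h=>(1,1,0) k=>(0,0)
  e2=(0,0,1) h=>(0,0,1) k=>(1,0)
  ⟦path⟧₂ = [0 0 1; 1 0 0]
Equal? same morphism ✓

Answer: COMMUTES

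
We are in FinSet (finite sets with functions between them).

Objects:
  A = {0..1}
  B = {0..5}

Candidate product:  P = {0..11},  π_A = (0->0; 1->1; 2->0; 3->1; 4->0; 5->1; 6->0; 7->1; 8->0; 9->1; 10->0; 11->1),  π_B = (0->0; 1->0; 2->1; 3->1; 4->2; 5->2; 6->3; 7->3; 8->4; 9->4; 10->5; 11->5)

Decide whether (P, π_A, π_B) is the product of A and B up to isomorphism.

|A|·|B| = 2·6 = 12;  |P| = 12
Check the pairing map k ↦ (π_A(k), π_B(k)):
  0 -> (0,0)
  1 -> (1,0)
  2 -> (0,1)
  3 -> (1,1)
  4 -> (0,2)
  5 -> (1,2)
  6 -> (0,3)
  7 -> (1,3)
  8 -> (0,4)
  9 -> (1,4)
  10 -> (0,5)
  11 -> (1,5)
distinct pairs in image: 12 / 12 needed
  → bijection onto A×B; projections well-typed.

Answer: VALID PRODUCT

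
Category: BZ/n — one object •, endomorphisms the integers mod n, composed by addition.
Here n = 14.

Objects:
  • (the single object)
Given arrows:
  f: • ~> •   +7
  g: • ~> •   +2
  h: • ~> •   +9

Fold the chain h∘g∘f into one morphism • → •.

Answer: +4

Work:
  0 +7≡7 +2≡9 +9≡4  (mod 14)
⟦path⟧: +4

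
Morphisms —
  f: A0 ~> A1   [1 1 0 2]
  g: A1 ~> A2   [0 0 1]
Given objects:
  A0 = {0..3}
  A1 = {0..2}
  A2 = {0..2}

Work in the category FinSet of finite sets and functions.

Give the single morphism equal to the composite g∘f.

Answer: [0 0 0 1]

Work:
  0 f~>1 g~>0
  1 f~>1 g~>0
  2 f~>0 g~>0
  3 f~>2 g~>1
result: [0 0 0 1]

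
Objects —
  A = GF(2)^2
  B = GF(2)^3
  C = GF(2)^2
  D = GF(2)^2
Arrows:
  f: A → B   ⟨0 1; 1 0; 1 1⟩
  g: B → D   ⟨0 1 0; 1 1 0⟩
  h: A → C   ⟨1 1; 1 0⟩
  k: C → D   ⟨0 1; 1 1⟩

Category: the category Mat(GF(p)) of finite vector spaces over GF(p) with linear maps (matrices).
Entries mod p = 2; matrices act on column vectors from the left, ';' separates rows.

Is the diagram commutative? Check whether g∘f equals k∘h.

1) trace f;g:
  e0=[1,0] f→[0,1,1] g→[1,1]
  e1=[0,1] f→[1,0,1] g→[0,1]
  result₁ = ⟨1 0; 1 1⟩
2) trace h;k:
  e0=[1,0] h→[1,1] k→[1,0]
  e1=[0,1] h→[1,0] k→[0,1]
  result₂ = ⟨1 0; 0 1⟩
Equal? differ; not commutative

Answer: DOES NOT COMMUTE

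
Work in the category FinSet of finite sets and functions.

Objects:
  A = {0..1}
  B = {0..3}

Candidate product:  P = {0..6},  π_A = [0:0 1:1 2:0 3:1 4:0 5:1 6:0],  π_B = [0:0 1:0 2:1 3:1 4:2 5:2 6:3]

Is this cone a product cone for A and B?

|A|·|B| = 2·4 = 8;  |P| = 7
  → cardinalities differ; no bijection possible.

Answer: NOT A VALID PRODUCT — |P|=7 ≠ |A|·|B|=8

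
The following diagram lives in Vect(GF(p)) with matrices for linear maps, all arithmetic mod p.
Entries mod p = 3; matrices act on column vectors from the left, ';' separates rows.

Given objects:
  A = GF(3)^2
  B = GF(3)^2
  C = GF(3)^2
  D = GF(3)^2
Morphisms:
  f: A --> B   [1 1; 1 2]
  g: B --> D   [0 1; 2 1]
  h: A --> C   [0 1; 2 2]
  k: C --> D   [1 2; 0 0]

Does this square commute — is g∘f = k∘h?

Along f;g (path 1):
  e0=[1,0] f-->[1,1] g-->[1,0]
  e1=[0,1] f-->[1,2] g-->[2,1]
  composite₁ = [1 2; 0 1]
Along h;k (path 2):
  e0=[1,0] h-->[0,2] k-->[1,0]
  e1=[0,1] h-->[1,2] k-->[2,0]
  composite₂ = [1 2; 0 0]
Equal? distinct morphisms ✗

Answer: DOES NOT COMMUTE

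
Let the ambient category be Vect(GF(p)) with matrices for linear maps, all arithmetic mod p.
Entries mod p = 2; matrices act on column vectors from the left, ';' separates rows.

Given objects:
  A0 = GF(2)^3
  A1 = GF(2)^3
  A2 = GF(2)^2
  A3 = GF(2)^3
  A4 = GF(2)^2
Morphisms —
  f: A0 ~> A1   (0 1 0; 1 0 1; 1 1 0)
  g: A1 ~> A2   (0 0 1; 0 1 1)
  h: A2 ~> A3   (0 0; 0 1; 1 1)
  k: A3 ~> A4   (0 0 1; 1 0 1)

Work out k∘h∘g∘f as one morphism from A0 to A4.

Answer: (1 0 1; 1 0 1)

Trace:
  e0=(1,0,0) f~>(0,1,1) g~>(1,0) h~>(0,0,1) k~>(1,1)
  e1=(0,1,0) f~>(1,0,1) g~>(1,1) h~>(0,1,0) k~>(0,0)
  e2=(0,0,1) f~>(0,1,0) g~>(0,1) h~>(0,1,1) k~>(1,1)
⟦path⟧: (1 0 1; 1 0 1)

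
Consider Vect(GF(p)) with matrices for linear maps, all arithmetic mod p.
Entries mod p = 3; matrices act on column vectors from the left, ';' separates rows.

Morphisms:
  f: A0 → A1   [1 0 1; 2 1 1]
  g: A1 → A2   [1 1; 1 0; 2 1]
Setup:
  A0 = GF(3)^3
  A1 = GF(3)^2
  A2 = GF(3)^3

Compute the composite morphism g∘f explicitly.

Answer: [0 1 2; 1 0 1; 1 1 0]

Trace:
  e0=(1,0,0) f→(1,2) g→(0,1,1)
  e1=(0,1,0) f→(0,1) g→(1,0,1)
  e2=(0,0,1) f→(1,1) g→(2,1,0)
result: [0 1 2; 1 0 1; 1 1 0]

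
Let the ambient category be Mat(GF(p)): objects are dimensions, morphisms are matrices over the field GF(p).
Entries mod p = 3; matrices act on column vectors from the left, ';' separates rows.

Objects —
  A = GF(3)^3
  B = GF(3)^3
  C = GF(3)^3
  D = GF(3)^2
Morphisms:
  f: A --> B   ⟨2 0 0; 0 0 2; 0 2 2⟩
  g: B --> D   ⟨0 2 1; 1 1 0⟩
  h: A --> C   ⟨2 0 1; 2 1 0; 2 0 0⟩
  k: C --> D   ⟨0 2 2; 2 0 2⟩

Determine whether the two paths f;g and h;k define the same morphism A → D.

Along f;g (path 1):
  e0=(1,0,0) f-->(2,0,0) g-->(0,2)
  e1=(0,1,0) f-->(0,0,2) g-->(2,0)
  e2=(0,0,1) f-->(0,2,2) g-->(0,2)
  composite₁ = ⟨0 2 0; 2 0 2⟩
Along h;k (path 2):
  e0=(1,0,0) h-->(2,2,2) k-->(2,2)
  e1=(0,1,0) h-->(0,1,0) k-->(2,0)
  e2=(0,0,1) h-->(1,0,0) k-->(0,2)
  composite₂ = ⟨2 2 0; 2 0 2⟩
Equal? differ; not commutative

Answer: DOES NOT COMMUTE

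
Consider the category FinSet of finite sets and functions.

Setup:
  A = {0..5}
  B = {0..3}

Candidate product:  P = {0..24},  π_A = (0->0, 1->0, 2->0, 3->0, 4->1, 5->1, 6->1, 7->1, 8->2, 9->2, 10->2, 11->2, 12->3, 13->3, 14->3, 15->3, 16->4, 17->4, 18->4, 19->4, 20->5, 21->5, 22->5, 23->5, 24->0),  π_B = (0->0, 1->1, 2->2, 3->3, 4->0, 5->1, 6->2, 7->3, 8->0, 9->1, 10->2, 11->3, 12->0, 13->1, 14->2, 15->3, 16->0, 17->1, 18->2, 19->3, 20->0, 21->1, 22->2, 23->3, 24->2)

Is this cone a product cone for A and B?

Answer: NOT A VALID PRODUCT — |P|=25 ≠ |A|·|B|=24

Derivation:
|A|·|B| = 6·4 = 24;  |P| = 25
  → cardinalities differ; no bijection possible.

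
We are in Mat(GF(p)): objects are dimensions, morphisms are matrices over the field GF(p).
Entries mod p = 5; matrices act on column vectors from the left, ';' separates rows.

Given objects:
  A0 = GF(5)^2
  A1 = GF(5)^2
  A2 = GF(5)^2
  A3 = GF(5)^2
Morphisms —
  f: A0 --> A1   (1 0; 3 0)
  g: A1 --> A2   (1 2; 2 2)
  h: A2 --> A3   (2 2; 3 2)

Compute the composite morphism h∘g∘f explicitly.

  e0=[1,0] f-->[1,3] g-->[2,3] h-->[0,2]
  e1=[0,1] f-->[0,0] g-->[0,0] h-->[0,0]
composite: (0 0; 2 0)

Answer: (0 0; 2 0)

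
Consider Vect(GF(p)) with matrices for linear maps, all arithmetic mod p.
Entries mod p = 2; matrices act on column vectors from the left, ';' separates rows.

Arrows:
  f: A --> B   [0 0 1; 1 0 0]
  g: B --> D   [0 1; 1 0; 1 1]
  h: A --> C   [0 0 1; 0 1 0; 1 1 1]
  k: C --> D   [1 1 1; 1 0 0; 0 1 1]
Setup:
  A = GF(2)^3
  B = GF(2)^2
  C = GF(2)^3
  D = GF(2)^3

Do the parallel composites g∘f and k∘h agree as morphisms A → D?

Answer: COMMUTES

Derivation:
Along f;g (path 1):
  e0=[1,0,0] f-->[0,1] g-->[1,0,1]
  e1=[0,1,0] f-->[0,0] g-->[0,0,0]
  e2=[0,0,1] f-->[1,0] g-->[0,1,1]
  ⟦path⟧₁ = [1 0 0; 0 0 1; 1 0 1]
Along h;k (path 2):
  e0=[1,0,0] h-->[0,0,1] k-->[1,0,1]
  e1=[0,1,0] h-->[0,1,1] k-->[0,0,0]
  e2=[0,0,1] h-->[1,0,1] k-->[0,1,1]
  ⟦path⟧₂ = [1 0 0; 0 0 1; 1 0 1]
Equal? same morphism ✓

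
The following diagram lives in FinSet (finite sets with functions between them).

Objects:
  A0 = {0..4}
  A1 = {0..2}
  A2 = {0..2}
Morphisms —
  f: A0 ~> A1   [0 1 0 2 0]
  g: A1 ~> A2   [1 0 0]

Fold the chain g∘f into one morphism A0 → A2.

Answer: [1 0 1 0 1]

Work:
  0 f~>0 g~>1
  1 f~>1 g~>0
  2 f~>0 g~>1
  3 f~>2 g~>0
  4 f~>0 g~>1
⟦path⟧: [1 0 1 0 1]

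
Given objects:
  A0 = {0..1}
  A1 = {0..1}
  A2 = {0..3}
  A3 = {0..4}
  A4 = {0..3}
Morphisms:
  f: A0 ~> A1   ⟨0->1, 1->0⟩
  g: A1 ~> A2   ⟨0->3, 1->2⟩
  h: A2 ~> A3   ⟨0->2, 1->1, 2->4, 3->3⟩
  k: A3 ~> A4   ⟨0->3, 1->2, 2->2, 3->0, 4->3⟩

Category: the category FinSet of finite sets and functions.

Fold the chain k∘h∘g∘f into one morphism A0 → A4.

  0 f~>1 g~>2 h~>4 k~>3
  1 f~>0 g~>3 h~>3 k~>0
composite: ⟨0->3, 1->0⟩

Answer: ⟨0->3, 1->0⟩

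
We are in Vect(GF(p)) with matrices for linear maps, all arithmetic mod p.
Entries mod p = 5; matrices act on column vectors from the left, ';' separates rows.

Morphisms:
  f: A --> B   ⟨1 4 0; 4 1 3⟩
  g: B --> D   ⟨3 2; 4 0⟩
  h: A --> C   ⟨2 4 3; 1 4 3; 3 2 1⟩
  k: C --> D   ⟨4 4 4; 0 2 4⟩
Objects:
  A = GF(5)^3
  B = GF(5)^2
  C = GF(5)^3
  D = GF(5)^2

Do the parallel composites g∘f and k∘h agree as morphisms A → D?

Answer: DOES NOT COMMUTE

Derivation:
Path 1 = f;g:
  e0=⟨1,0,0⟩ f-->⟨1,4⟩ g-->⟨1,4⟩
  e1=⟨0,1,0⟩ f-->⟨4,1⟩ g-->⟨4,1⟩
  e2=⟨0,0,1⟩ f-->⟨0,3⟩ g-->⟨1,0⟩
  result₁ = ⟨1 4 1; 4 1 0⟩
Path 2 = h;k:
  e0=⟨1,0,0⟩ h-->⟨2,1,3⟩ k-->⟨4,4⟩
  e1=⟨0,1,0⟩ h-->⟨4,4,2⟩ k-->⟨0,1⟩
  e2=⟨0,0,1⟩ h-->⟨3,3,1⟩ k-->⟨3,0⟩
  result₂ = ⟨4 0 3; 4 1 0⟩
Equal? NO — does not commute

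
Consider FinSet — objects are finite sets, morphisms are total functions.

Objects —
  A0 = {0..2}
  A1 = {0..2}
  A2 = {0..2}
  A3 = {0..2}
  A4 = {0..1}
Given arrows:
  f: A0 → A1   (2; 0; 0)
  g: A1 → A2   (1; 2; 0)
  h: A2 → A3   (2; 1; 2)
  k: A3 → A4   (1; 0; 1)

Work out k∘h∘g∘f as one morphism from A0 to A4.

Answer: (1; 0; 0)

Trace:
  0 f→2 g→0 h→2 k→1
  1 f→0 g→1 h→1 k→0
  2 f→0 g→1 h→1 k→0
result: (1; 0; 0)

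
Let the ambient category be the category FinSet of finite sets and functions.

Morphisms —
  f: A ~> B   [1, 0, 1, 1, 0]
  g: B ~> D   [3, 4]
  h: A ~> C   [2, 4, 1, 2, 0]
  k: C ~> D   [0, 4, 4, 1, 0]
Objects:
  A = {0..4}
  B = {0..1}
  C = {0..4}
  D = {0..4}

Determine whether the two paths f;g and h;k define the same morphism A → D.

Path 1 = f;g:
  0 f~>1 g~>4
  1 f~>0 g~>3
  2 f~>1 g~>4
  3 f~>1 g~>4
  4 f~>0 g~>3
  result₁ = [4, 3, 4, 4, 3]
Path 2 = h;k:
  0 h~>2 k~>4
  1 h~>4 k~>0
  2 h~>1 k~>4
  3 h~>2 k~>4
  4 h~>0 k~>0
  result₂ = [4, 0, 4, 4, 0]
Equal? NO — does not commute

Answer: DOES NOT COMMUTE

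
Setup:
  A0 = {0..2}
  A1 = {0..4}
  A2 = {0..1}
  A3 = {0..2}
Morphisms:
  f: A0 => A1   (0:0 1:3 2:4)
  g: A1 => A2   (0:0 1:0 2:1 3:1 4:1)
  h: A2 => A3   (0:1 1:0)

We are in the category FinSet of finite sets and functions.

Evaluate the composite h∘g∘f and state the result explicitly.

  0 f=>0 g=>0 h=>1
  1 f=>3 g=>1 h=>0
  2 f=>4 g=>1 h=>0
composite: (0:1 1:0 2:0)

Answer: (0:1 1:0 2:0)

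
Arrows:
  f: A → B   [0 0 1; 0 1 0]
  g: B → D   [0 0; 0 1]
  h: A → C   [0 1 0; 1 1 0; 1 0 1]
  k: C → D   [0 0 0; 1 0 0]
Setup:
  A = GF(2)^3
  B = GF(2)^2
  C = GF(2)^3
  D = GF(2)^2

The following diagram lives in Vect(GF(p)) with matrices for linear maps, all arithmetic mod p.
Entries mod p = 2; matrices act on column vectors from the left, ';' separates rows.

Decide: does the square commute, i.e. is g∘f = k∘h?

Answer: COMMUTES

Work:
Path 1 = f;g:
  e0=[1,0,0] f→[0,0] g→[0,0]
  e1=[0,1,0] f→[0,1] g→[0,1]
  e2=[0,0,1] f→[1,0] g→[0,0]
  result₁ = [0 0 0; 0 1 0]
Path 2 = h;k:
  e0=[1,0,0] h→[0,1,1] k→[0,0]
  e1=[0,1,0] h→[1,1,0] k→[0,1]
  e2=[0,0,1] h→[0,0,1] k→[0,0]
  result₂ = [0 0 0; 0 1 0]
Equal? YES — commutes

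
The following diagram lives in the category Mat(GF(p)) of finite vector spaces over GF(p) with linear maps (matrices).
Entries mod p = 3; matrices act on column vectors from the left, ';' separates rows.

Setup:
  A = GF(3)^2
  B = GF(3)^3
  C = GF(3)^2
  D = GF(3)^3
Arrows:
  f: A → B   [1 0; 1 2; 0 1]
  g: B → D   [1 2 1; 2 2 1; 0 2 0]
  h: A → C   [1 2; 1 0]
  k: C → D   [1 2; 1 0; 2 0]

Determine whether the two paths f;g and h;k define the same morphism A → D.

Answer: COMMUTES

Trace:
Path 1 = f;g:
  e0=[1,0] f→[1,1,0] g→[0,1,2]
  e1=[0,1] f→[0,2,1] g→[2,2,1]
  result₁ = [0 2; 1 2; 2 1]
Path 2 = h;k:
  e0=[1,0] h→[1,1] k→[0,1,2]
  e1=[0,1] h→[2,0] k→[2,2,1]
  result₂ = [0 2; 1 2; 2 1]
Equal? equal; square commutes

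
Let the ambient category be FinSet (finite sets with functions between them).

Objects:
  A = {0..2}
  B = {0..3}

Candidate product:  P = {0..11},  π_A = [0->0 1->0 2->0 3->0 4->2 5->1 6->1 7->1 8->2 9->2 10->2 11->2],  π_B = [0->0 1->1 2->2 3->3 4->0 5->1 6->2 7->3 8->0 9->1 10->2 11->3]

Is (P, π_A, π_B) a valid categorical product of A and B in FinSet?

Answer: NOT A VALID PRODUCT — duplicate pair at indices 8,4

Trace:
|A|·|B| = 3·4 = 12;  |P| = 12
Check the pairing map k ↦ (π_A(k), π_B(k)):
  0 -> (0,0)
  1 -> (0,1)
  2 -> (0,2)
  3 -> (0,3)
  4 -> (2,0)
  5 -> (1,1)
  6 -> (1,2)
  7 -> (1,3)
  8 -> (2,0)  ✗ repeats pair of k=4
  9 -> (2,1)
  10 -> (2,2)
  11 -> (2,3)
distinct pairs in image: 11 / 12 needed
  → (2,0) hit at k=4 and k=8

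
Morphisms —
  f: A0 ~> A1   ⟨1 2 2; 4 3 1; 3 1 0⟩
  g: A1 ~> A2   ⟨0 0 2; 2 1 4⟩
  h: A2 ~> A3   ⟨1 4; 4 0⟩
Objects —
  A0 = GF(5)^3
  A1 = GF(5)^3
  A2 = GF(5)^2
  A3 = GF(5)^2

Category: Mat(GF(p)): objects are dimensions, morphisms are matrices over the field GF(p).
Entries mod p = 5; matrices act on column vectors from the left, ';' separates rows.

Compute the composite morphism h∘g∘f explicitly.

  e0=[1,0,0] f~>[1,4,3] g~>[1,3] h~>[3,4]
  e1=[0,1,0] f~>[2,3,1] g~>[2,1] h~>[1,3]
  e2=[0,0,1] f~>[2,1,0] g~>[0,0] h~>[0,0]
result: ⟨3 1 0; 4 3 0⟩

Answer: ⟨3 1 0; 4 3 0⟩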